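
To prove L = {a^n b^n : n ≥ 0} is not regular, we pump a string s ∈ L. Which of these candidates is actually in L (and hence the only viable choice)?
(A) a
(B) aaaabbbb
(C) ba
(B) aaaabbbb

The pumping lemma is applied to a string s that lies in L, so first check membership of each option:
- (A) a has 1 a's and 0 b's; 1 ≠ 0, so it is not in L ✗
- (B) aaaabbbb = a^4 b^4 has equal counts (4 = 4), so it is in L ✓
- (C) ba has an a after a b, so it is not of the form a^n b^n and is not in L ✗

Only (B) aaaabbbb is in L, so it is the only candidate that could play the role of s.
(In a complete proof one picks s in terms of the pumping length p so that |s| ≥ p is guaranteed; a fixed string like aaaabbbb illustrates the shape of such an s.)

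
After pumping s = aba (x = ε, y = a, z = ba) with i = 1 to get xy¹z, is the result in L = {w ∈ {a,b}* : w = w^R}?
Yes

xy¹z = ε · a · ba = aba.
aba reversed is aba, the same string, so it is a palindrome and is in L.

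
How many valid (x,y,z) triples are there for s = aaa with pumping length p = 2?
3

For s = 'aaa' with pumping length p = 2:

Constraints: |xy| ≤ 2, |y| > 0

Valid decompositions (|xy| ≤ p, |y| ≥ 1):
  • x='', y='a', z='aa'
  • x='a', y='a', z='a'
  • x='', y='aa', z='a'

Total count: 3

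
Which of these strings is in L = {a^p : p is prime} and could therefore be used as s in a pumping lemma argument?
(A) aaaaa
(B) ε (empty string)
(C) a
(A) aaaaa

The pumping lemma is applied to a string s that lies in L, so first check membership of each option:
- (A) aaaaa has length 5, which is prime, so it is in L ✓
- (B) ε has length 0, which is not prime, so it is not in L ✗
- (C) a has length 1, which is not prime, so it is not in L ✗

Only (A) aaaaa is in L, so it is the only candidate that could play the role of s.
(In a complete proof one picks s in terms of the pumping length p so that |s| ≥ p is guaranteed; a fixed string like aaaaa illustrates the shape of such an s.)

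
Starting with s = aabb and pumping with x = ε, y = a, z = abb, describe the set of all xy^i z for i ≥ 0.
{xy^i z : i ≥ 0} = {a^(i+1) b^2 : i ≥ 0} = {abb, aabb, aaabb, ...}

With x = ε, y = a, z = abb: Starting with aabb and pumping the first 'a' (z = abb keeps the second 'a'), we get strings with i+1 a's followed by 2 b's for i = 0, 1, 2, ...; note bb is not produced because z always contributes one a.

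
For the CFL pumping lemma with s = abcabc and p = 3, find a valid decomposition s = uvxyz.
u='ab', v='c', x='a', y='b', z='c'

For s = abcabc with pumping length p = 3:

One valid decomposition:
- u = 'ab'
- v = 'c'
- x = 'a'
- y = 'b'
- z = 'c'

Verification:
- uvxyz = 'ab' + 'c' + 'a' + 'b' + 'c' = abcabc ✓
- |vxy| = |'cab'| = 3 ≤ 3 ✓
- |vy| = |'cb'| = 2 > 0 ✓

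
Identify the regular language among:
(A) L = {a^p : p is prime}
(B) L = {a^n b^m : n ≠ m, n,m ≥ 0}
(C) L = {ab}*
(C) {ab}*

(C) L = {ab}* is regular.

This can be recognized by a finite automaton (DFA/NFA).
Regular expressions like {ab}* define regular languages.

The other choices are not regular:
- {a^p : p is prime}: After pumping, the length becomes composite
- {a^n b^m : n ≠ m, n,m ≥ 0}: After pumping a's, we can make n = m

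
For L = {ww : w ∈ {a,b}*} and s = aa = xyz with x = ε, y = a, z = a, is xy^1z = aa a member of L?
Yes

xy¹z = ε · a · a = aa.
aa splits into halves a · a, which are equal, so it is in L (w = a).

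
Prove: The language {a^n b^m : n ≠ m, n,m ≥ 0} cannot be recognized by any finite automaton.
Assume for contradiction that L is regular, and let p ≥ 1 be the pumping length given by the pumping lemma.
Choose s = a^p b^(p + p!). Then s ∈ L because p ≠ p + p! (as p! ≥ 1), and |s| ≥ p.
By the pumping lemma, s = xyz for some x, y, z with |xy| ≤ p, |y| ≥ 1, and xy^i z ∈ L for every i ≥ 0.
Since |xy| ≤ p and the first p symbols of s are all a's, y = a^k for some k with 1 ≤ k ≤ p.
For every i ≥ 0, xy^i z = a^(p + (i − 1)k) b^(p + p!).

Because 1 ≤ k ≤ p, k divides p!. Let t = p!/k (a positive integer) and take i = t + 1.
Then the number of a's is p + tk = p + p!, which equals the number of b's.
So xy^(t+1) z = a^(p + p!) b^(p + p!) has equally many a's and b's and is NOT in L.

This contradicts the pumping lemma, which requires xy^i z ∈ L for all i ≥ 0.
Hence L = {a^n b^m : n ≠ m, n,m ≥ 0} is not regular. ∎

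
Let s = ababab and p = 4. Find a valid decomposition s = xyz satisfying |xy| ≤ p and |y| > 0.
x = '', y = 'a', z = 'babab'

For s = ababab and p = 4, one valid decomposition is:
- x = '' (length 0)
- y = 'a' (length 1)
- z = 'babab' (length 5)

Verification:
- xyz = '' + 'a' + 'babab' = ababab ✓
- |xy| = 1 ≤ 4 ✓
- |y| = 1 > 0 ✓

All pumping lemma constraints are satisfied.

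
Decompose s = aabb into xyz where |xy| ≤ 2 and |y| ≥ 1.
x = 'a', y = 'a', z = 'bb'

For s = aabb and p = 2, one valid decomposition is:
- x = 'a' (length 1)
- y = 'a' (length 1)
- z = 'bb' (length 2)

Verification:
- xyz = 'a' + 'a' + 'bb' = aabb ✓
- |xy| = 2 ≤ 2 ✓
- |y| = 1 > 0 ✓

All pumping lemma constraints are satisfied.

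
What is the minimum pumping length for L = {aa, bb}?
p = 3

For a finite language L, the pumping lemma holds vacuously if p > max|s| for s ∈ L.

The longest string in L = {aa, bb} has length 2.
If p = 3, then no string s ∈ L has |s| ≥ p, so the condition is vacuously true.

The minimum pumping length is p = 3.

Why no smaller p works: for any p ≤ 2, the longest string s ∈ L has |s| = 2 ≥ p, so it would
have to be pumpable; but pumping up (i = 2, 3, ...) produces ever longer strings, which cannot all lie in the
finite language L. So the pumping property fails for every p ≤ 2.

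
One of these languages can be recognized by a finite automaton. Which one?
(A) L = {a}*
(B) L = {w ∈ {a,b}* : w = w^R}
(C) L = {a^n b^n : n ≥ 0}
(A) {a}*

(A) L = {a}* is regular.

This can be recognized by a finite automaton (DFA/NFA).
Regular expressions like {a}* define regular languages.

The other choices are not regular:
- {w ∈ {a,b}* : w = w^R}: After pumping, the string is no longer symmetric
- {a^n b^n : n ≥ 0}: After pumping, the number of a's and b's become unequal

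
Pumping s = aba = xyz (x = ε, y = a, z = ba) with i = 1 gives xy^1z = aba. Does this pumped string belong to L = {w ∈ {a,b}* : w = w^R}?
Yes

xy¹z = ε · a · ba = aba.
aba reversed is aba, the same string, so it is a palindrome and is in L.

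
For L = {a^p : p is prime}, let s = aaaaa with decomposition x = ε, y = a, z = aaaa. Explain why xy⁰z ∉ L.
xy⁰z = aaaa ∉ L

Pumping with i = 0 replaces y = a by y⁰ = ε:
- Original: s = xyz = aaaaa; aaaaa has length 5, which is prime, so it is in L
- Pumped: xy⁰z = ε · ε · aaaa = aaaa
- aaaa has length 4 = 2 × 2, which is not prime, so it is not in L

The pumping lemma would require xy⁰z ∈ L, so this decomposition yields a contradiction.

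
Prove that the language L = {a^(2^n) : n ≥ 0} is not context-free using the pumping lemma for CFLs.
Assume for contradiction that L is context-free, and let p ≥ 1 be the pumping length given by the pumping lemma for CFLs.
Choose s = a^(2^p). Then s ∈ L and |s| = 2^p ≥ p.
By the CFL pumping lemma, s = uvxyz for some u, v, x, y, z with |vxy| ≤ p, |vy| ≥ 1, and uv^i xy^i z ∈ L for every i ≥ 0.
All symbols are a's, so only lengths matter: let k = |vy|, with 1 ≤ k ≤ |vxy| ≤ p < 2^p.

Take i = 2: |uv²xy²z| = 2^p + k, and 2^p < 2^p + k < 2^p + 2^p = 2^(p+1).
So the length lies strictly between consecutive powers of two and is not a power of 2; uv²xy²z ∉ L.

This contradicts the CFL pumping lemma, which requires uv^i xy^i z ∈ L for all i ≥ 0.
Hence L = {a^(2^n) : n ≥ 0} is not context-free. ∎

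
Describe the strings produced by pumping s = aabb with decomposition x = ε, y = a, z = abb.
{xy^i z : i ≥ 0} = {a^(i+1) b^2 : i ≥ 0} = {abb, aabb, aaabb, ...}

With x = ε, y = a, z = abb: Starting with aabb and pumping the first 'a' (z = abb keeps the second 'a'), we get strings with i+1 a's followed by 2 b's for i = 0, 1, 2, ...; note bb is not produced because z always contributes one a.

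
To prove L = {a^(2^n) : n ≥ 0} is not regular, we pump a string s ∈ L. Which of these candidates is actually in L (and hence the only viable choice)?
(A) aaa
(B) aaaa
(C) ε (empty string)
(B) aaaa

The pumping lemma is applied to a string s that lies in L, so first check membership of each option:
- (A) aaa has length 3, strictly between 2^1 = 2 and 2^2 = 4, so it is not in L ✗
- (B) aaaa has length 4 = 2^2, so it is in L ✓
- (C) ε has length 0, which is not a power of 2, so it is not in L ✗

Only (B) aaaa is in L, so it is the only candidate that could play the role of s.
(In a complete proof one picks s in terms of the pumping length p so that |s| ≥ p is guaranteed; a fixed string like aaaa illustrates the shape of such an s.)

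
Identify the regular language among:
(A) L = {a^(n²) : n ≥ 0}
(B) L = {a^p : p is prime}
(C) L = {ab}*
(C) {ab}*

(C) L = {ab}* is regular.

This can be recognized by a finite automaton (DFA/NFA).
Regular expressions like {ab}* define regular languages.

The other choices are not regular:
- {a^(n²) : n ≥ 0}: After pumping, length is no longer a perfect square
- {a^p : p is prime}: After pumping, the length becomes composite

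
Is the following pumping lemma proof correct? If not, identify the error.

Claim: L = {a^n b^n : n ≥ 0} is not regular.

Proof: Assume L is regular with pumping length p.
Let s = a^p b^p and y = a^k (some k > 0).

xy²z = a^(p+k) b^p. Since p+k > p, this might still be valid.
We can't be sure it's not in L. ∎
The proof is INCORRECT.

Error: The conclusion is wrong.
xy²z = a^(p+k) b^p is definitely NOT in L because the number of a's (p+k) ≠ number of b's (p).
The proof incorrectly doubts what is actually a valid contradiction.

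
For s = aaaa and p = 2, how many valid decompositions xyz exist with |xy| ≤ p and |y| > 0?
3

For s = 'aaaa' with pumping length p = 2:

Constraints: |xy| ≤ 2, |y| > 0

Valid decompositions (|xy| ≤ p, |y| ≥ 1):
  • x='', y='a', z='aaa'
  • x='a', y='a', z='aa'
  • x='', y='aa', z='aa'

Total count: 3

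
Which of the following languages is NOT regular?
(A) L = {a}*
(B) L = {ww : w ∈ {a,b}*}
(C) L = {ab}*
(B) {ww : w ∈ {a,b}*}

(B) L = {ww : w ∈ {a,b}*} is NOT regular.

The pumping lemma can be used to prove this:
After pumping, the two halves no longer match

The other languages are regular because they can be recognized by finite automata.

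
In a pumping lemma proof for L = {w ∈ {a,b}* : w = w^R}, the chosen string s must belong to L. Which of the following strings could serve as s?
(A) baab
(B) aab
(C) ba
(A) baab

The pumping lemma is applied to a string s that lies in L, so first check membership of each option:
- (A) baab reversed is baab, the same string, so it is a palindrome and is in L ✓
- (B) aab reversed is baa ≠ aab, so it is not a palindrome and is not in L ✗
- (C) ba reversed is ab ≠ ba, so it is not a palindrome and is not in L ✗

Only (A) baab is in L, so it is the only candidate that could play the role of s.
(In a complete proof one picks s in terms of the pumping length p so that |s| ≥ p is guaranteed; a fixed string like baab illustrates the shape of such an s.)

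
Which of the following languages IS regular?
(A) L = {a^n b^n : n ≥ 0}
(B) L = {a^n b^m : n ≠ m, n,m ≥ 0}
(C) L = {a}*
(C) {a}*

(C) L = {a}* is regular.

This can be recognized by a finite automaton (DFA/NFA).
Regular expressions like {a}* define regular languages.

The other choices are not regular:
- {a^n b^n : n ≥ 0}: After pumping, the number of a's and b's become unequal
- {a^n b^m : n ≠ m, n,m ≥ 0}: After pumping a's, we can make n = m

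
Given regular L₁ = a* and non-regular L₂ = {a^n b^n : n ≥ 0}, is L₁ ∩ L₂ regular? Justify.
Yes — L₁ ∩ L₂ is regular.

A string of a* contains no b's, and the only string of {a^n b^n} with no b's is ε (n = 0). So L₁ ∩ L₂ = {ε}, a finite language, which is regular.

Note that the bare facts "L₁ regular, L₂ non-regular" do not settle the question by themselves: the closure of regular languages under ∪, ∩, complement and difference applies only when BOTH operands are regular. With a non-regular operand the result can come out regular or non-regular depending on the specific languages, so one has to work out L₁ ∩ L₂ for this particular pair, as above.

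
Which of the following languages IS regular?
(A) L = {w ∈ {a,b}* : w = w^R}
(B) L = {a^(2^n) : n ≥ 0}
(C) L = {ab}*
(C) {ab}*

(C) L = {ab}* is regular.

This can be recognized by a finite automaton (DFA/NFA).
Regular expressions like {ab}* define regular languages.

The other choices are not regular:
- {a^(2^n) : n ≥ 0}: After pumping, length is no longer a power of 2
- {w ∈ {a,b}* : w = w^R}: After pumping, the string is no longer symmetric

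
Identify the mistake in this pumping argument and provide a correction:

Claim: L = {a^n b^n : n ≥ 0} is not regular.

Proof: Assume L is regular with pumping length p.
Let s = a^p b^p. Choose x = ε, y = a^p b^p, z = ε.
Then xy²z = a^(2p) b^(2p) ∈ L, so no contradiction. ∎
Error: The decomposition violates |xy| ≤ p. With y = a^p b^p, |xy| = |y| = 2p > p. (The proof also miscomputes xy²z, which would be a^p b^p a^p b^p rather than a^(2p) b^(2p), and it wrongly treats one harmless decomposition as settling the matter — the prover does not get to choose the decomposition.)

Correction: The pumping lemma requires |xy| ≤ p, and the argument must handle every decomposition satisfying |xy| ≤ p, |y| ≥ 1. Since s starts with p a's, any such y consists only of a's, say y = a^k with k ≥ 1. Then xy²z = a^(p+k) b^p has unequal numbers of a's and b's, so xy²z ∉ L — the required contradiction.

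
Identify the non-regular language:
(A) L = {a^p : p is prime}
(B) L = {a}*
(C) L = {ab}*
(A) {a^p : p is prime}

(A) L = {a^p : p is prime} is NOT regular.

The pumping lemma can be used to prove this:
After pumping, the length becomes composite

The other languages are regular because they can be recognized by finite automata.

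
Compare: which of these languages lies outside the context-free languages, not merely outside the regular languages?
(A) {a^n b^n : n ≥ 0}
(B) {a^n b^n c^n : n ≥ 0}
(B) {a^n b^n c^n : n ≥ 0}

(B) {a^n b^n c^n : n ≥ 0} requires the CFL pumping lemma.

- {a^n b^n : n ≥ 0} is context-free (but not regular)
  • Can be shown non-regular with the regular pumping lemma
  • After pumping, the number of a's and b's become unequal

- {a^n b^n c^n : n ≥ 0} is NOT context-free
  • Requires the CFL pumping lemma to prove
  • Cannot maintain three equal counts simultaneously

The CFL pumping lemma is "stronger" in that it can prove non-membership
in the larger class of context-free languages.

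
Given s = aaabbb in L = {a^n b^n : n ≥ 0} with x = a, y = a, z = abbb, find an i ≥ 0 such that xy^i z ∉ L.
i = 2

xy²z = a · aa · abbb = aaaabbb; aaaabbb has 4 a's and 3 b's; 4 ≠ 3, so it is not in L.
(Other choices also work, e.g. i = 0, 3; only i = 1 is guaranteed to stay in L since xy¹z = s.)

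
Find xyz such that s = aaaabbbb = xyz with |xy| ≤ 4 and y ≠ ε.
x = 'aaa', y = 'a', z = 'bbbb'

For s = aaaabbbb and p = 4, one valid decomposition is:
- x = 'aaa' (length 3)
- y = 'a' (length 1)
- z = 'bbbb' (length 4)

Verification:
- xyz = 'aaa' + 'a' + 'bbbb' = aaaabbbb ✓
- |xy| = 4 ≤ 4 ✓
- |y| = 1 > 0 ✓

All pumping lemma constraints are satisfied.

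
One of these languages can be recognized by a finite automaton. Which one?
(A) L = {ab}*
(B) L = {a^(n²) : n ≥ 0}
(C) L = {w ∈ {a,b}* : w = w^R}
(A) {ab}*

(A) L = {ab}* is regular.

This can be recognized by a finite automaton (DFA/NFA).
Regular expressions like {ab}* define regular languages.

The other choices are not regular:
- {w ∈ {a,b}* : w = w^R}: After pumping, the string is no longer symmetric
- {a^(n²) : n ≥ 0}: After pumping, length is no longer a perfect square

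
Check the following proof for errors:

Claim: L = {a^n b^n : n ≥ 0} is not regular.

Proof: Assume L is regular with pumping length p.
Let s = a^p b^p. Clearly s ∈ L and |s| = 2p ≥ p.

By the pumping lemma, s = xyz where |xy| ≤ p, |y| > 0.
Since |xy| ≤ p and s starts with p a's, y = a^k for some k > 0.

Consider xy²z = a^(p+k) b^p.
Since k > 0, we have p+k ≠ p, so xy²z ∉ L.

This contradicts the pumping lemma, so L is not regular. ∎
The proof is correct.

This proof is valid because:
1. The string s = a^p b^p is correctly in L
2. The decomposition analysis is correct: y must consist only of a's
3. The contradiction is valid: pumping increases a's but not b's
4. The conclusion follows logically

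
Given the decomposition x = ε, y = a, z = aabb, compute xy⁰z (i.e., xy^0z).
aabb

Given x = '', y = 'a', z = 'aabb' and i = 0:

xy^0z = x + y·y·...·y (0 times) + z
       = '' + 'a'^0 + 'aabb'
       = '' + '' + 'aabb'
       = 'aabb'

The pumped string is 'aabb' with length 4.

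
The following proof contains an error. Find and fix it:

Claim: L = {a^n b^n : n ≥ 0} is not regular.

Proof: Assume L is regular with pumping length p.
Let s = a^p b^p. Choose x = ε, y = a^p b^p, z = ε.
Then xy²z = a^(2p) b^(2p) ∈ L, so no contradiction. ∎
Error: The decomposition violates |xy| ≤ p. With y = a^p b^p, |xy| = |y| = 2p > p. (The proof also miscomputes xy²z, which would be a^p b^p a^p b^p rather than a^(2p) b^(2p), and it wrongly treats one harmless decomposition as settling the matter — the prover does not get to choose the decomposition.)

Correction: The pumping lemma requires |xy| ≤ p, and the argument must handle every decomposition satisfying |xy| ≤ p, |y| ≥ 1. Since s starts with p a's, any such y consists only of a's, say y = a^k with k ≥ 1. Then xy²z = a^(p+k) b^p has unequal numbers of a's and b's, so xy²z ∉ L — the required contradiction.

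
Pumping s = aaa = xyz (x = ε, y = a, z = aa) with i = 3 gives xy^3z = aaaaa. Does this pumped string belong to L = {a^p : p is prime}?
Yes

xy³z = ε · aaa · aa = aaaaa.
aaaaa has length 5, which is prime, so it is in L.
(A single pumped string landing in L is not a contradiction by itself; a non-regularity proof needs some i for which xy^i z ∉ L, for every admissible decomposition.)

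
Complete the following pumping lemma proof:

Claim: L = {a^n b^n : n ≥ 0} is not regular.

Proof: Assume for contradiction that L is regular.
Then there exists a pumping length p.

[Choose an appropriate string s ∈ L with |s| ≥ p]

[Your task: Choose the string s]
s = a^p b^p

This string is in L (has equal a's and b's) and has length 2p ≥ p.
Any decomposition xyz with |xy| ≤ p means y consists only of a's,
so pumping will unbalance the counts.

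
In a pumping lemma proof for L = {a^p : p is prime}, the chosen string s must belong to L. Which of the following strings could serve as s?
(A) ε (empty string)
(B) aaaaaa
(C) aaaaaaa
(C) aaaaaaa

The pumping lemma is applied to a string s that lies in L, so first check membership of each option:
- (A) ε has length 0, which is not prime, so it is not in L ✗
- (B) aaaaaa has length 6 = 2 × 3, which is not prime, so it is not in L ✗
- (C) aaaaaaa has length 7, which is prime, so it is in L ✓

Only (C) aaaaaaa is in L, so it is the only candidate that could play the role of s.
(In a complete proof one picks s in terms of the pumping length p so that |s| ≥ p is guaranteed; a fixed string like aaaaaaa illustrates the shape of such an s.)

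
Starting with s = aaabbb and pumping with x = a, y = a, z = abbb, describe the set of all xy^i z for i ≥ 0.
{xy^i z : i ≥ 0} = {a^(2+i) b^3 : i ≥ 0} = {aabbb, aaabbb, aaaabbb, ...}

With x = a, y = a, z = abbb: Starting with aaabbb and pumping the second 'a', we get strings with 2+i a's followed by 3 b's for i = 0, 1, 2, ...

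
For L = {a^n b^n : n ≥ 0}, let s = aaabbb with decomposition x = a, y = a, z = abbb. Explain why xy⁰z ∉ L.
xy⁰z = aabbb ∉ L

Pumping with i = 0 replaces y = a by y⁰ = ε:
- Original: s = xyz = aaabbb; aaabbb = a^3 b^3 has equal counts (3 = 3), so it is in L
- Pumped: xy⁰z = a · ε · abbb = aabbb
- aabbb has 2 a's and 3 b's; 2 ≠ 3, so it is not in L

The pumping lemma would require xy⁰z ∈ L, so this decomposition yields a contradiction.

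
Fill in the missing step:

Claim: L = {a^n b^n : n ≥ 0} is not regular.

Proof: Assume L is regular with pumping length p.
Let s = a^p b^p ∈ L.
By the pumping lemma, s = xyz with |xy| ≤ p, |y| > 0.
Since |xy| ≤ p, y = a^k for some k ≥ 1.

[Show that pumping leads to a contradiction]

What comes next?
Consider xy²z = a^(p+k) b^p.

Since k ≥ 1, we have p + k > p.
So xy²z has more a's than b's: (p+k) a's vs p b's.
This means xy²z ∉ L because a^n b^n requires equal counts.

This contradicts the pumping lemma which states xy²z ∈ L.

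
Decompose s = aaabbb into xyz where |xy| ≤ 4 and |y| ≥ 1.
x = 'a', y = 'aa', z = 'bbb'

For s = aaabbb and p = 4, one valid decomposition is:
- x = 'a' (length 1)
- y = 'aa' (length 2)
- z = 'bbb' (length 3)

Verification:
- xyz = 'a' + 'aa' + 'bbb' = aaabbb ✓
- |xy| = 3 ≤ 4 ✓
- |y| = 2 > 0 ✓

All pumping lemma constraints are satisfied.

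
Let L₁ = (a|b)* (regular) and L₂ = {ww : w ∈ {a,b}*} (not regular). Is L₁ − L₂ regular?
No — L₁ − L₂ is not regular.

L₁ − L₂ is the complement of {ww} within {a,b}*. If it were regular, its complement {ww} would be regular as well (regular languages are closed under complement) — contradiction. So L₁ − L₂ is not regular.

Note that the bare facts "L₁ regular, L₂ non-regular" do not settle the question by themselves: the closure of regular languages under ∪, ∩, complement and difference applies only when BOTH operands are regular. With a non-regular operand the result can come out regular or non-regular depending on the specific languages, so one has to work out L₁ − L₂ for this particular pair, as above.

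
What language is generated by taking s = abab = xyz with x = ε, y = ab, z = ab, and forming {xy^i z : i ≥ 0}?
{xy^i z : i ≥ 0} = {(ab)^(i+1) : i ≥ 0} = {ab, abab, ababab, ...}

With x = ε, y = ab, z = ab: Pumping 'ab' gives strings of alternating a's and b's.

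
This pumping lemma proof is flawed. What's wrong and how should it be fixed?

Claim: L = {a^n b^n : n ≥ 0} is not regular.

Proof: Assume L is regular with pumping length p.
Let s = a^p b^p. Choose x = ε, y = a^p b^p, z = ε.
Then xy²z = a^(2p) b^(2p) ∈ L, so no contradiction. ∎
Error: The decomposition violates |xy| ≤ p. With y = a^p b^p, |xy| = |y| = 2p > p. (The proof also miscomputes xy²z, which would be a^p b^p a^p b^p rather than a^(2p) b^(2p), and it wrongly treats one harmless decomposition as settling the matter — the prover does not get to choose the decomposition.)

Correction: The pumping lemma requires |xy| ≤ p, and the argument must handle every decomposition satisfying |xy| ≤ p, |y| ≥ 1. Since s starts with p a's, any such y consists only of a's, say y = a^k with k ≥ 1. Then xy²z = a^(p+k) b^p has unequal numbers of a's and b's, so xy²z ∉ L — the required contradiction.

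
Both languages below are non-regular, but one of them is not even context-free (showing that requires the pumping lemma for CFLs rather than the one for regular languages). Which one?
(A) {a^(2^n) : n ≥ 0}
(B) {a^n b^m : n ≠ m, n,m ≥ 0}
(A) {a^(2^n) : n ≥ 0}

(A) {a^(2^n) : n ≥ 0} requires the CFL pumping lemma.

- {a^n b^m : n ≠ m, n,m ≥ 0} is context-free (but not regular)
  • Can be shown non-regular with the regular pumping lemma
  • After pumping a's, we can make n = m

- {a^(2^n) : n ≥ 0} is NOT context-free
  • Requires the CFL pumping lemma to prove
  • Gaps between powers of 2 grow exponentially

The CFL pumping lemma is "stronger" in that it can prove non-membership
in the larger class of context-free languages.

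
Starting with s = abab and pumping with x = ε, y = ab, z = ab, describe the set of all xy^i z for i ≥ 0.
{xy^i z : i ≥ 0} = {(ab)^(i+1) : i ≥ 0} = {ab, abab, ababab, ...}

With x = ε, y = ab, z = ab: Pumping 'ab' gives strings of alternating a's and b's.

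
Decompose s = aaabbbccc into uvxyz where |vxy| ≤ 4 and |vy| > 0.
u='aa', v='a', x='bb', y='b', z='ccc'

For s = aaabbbccc with pumping length p = 4:

One valid decomposition:
- u = 'aa'
- v = 'a'
- x = 'bb'
- y = 'b'
- z = 'ccc'

Verification:
- uvxyz = 'aa' + 'a' + 'bb' + 'b' + 'ccc' = aaabbbccc ✓
- |vxy| = |'abbb'| = 4 ≤ 4 ✓
- |vy| = |'ab'| = 2 > 0 ✓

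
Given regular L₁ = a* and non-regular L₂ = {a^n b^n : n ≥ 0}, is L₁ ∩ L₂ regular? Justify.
Yes — L₁ ∩ L₂ is regular.

A string of a* contains no b's, and the only string of {a^n b^n} with no b's is ε (n = 0). So L₁ ∩ L₂ = {ε}, a finite language, which is regular.

Note that the bare facts "L₁ regular, L₂ non-regular" do not settle the question by themselves: the closure of regular languages under ∪, ∩, complement and difference applies only when BOTH operands are regular. With a non-regular operand the result can come out regular or non-regular depending on the specific languages, so one has to work out L₁ ∩ L₂ for this particular pair, as above.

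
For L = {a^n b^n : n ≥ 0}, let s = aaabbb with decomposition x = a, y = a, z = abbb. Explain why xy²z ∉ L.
xy²z = aaaabbb ∉ L

Pumping with i = 2 replaces y = a by y² = aa:
- Original: s = xyz = aaabbb; aaabbb = a^3 b^3 has equal counts (3 = 3), so it is in L
- Pumped: xy²z = a · aa · abbb = aaaabbb
- aaaabbb has 4 a's and 3 b's; 4 ≠ 3, so it is not in L

The pumping lemma would require xy²z ∈ L, so this decomposition yields a contradiction.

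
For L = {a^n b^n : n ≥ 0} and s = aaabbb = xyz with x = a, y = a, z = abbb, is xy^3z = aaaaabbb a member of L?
No

xy³z = a · aaa · abbb = aaaaabbb.
aaaaabbb has 5 a's and 3 b's; 5 ≠ 3, so it is not in L.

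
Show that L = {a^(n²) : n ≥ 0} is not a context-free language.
Assume for contradiction that L is context-free, and let p ≥ 1 be the pumping length given by the pumping lemma for CFLs.
Choose s = a^(p²). Then s ∈ L and |s| = p² ≥ p.
By the CFL pumping lemma, s = uvxyz for some u, v, x, y, z with |vxy| ≤ p, |vy| ≥ 1, and uv^i xy^i z ∈ L for every i ≥ 0.
All symbols are a's, so only lengths matter: let k = |vy|, with 1 ≤ k ≤ |vxy| ≤ p.

Take i = 2: |uv²xy²z| = p² + k, and p² < p² + k ≤ p² + p < (p + 1)².
So the length lies strictly between consecutive squares and is not a perfect square; uv²xy²z ∉ L.

This contradicts the CFL pumping lemma, which requires uv^i xy^i z ∈ L for all i ≥ 0.
Hence L = {a^(n²) : n ≥ 0} is not context-free. ∎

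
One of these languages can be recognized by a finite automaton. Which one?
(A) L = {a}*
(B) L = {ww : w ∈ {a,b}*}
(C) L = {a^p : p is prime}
(A) {a}*

(A) L = {a}* is regular.

This can be recognized by a finite automaton (DFA/NFA).
Regular expressions like {a}* define regular languages.

The other choices are not regular:
- {ww : w ∈ {a,b}*}: After pumping, the two halves no longer match
- {a^p : p is prime}: After pumping, the length becomes composite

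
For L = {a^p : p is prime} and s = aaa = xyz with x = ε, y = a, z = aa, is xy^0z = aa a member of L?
Yes

xy⁰z = ε · ε · aa = aa.
aa has length 2, which is prime, so it is in L.
(A single pumped string landing in L is not a contradiction by itself; a non-regularity proof needs some i for which xy^i z ∉ L, for every admissible decomposition.)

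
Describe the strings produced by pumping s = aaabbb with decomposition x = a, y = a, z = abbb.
{xy^i z : i ≥ 0} = {a^(2+i) b^3 : i ≥ 0} = {aabbb, aaabbb, aaaabbb, ...}

With x = a, y = a, z = abbb: Starting with aaabbb and pumping the second 'a', we get strings with 2+i a's followed by 3 b's for i = 0, 1, 2, ...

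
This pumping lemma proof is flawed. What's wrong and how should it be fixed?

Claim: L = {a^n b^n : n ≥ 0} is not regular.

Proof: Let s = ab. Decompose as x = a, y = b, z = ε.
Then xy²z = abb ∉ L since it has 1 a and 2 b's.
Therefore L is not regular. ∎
Error: The string s = ab might be shorter than the pumping length p.

Correction: Choose s = a^p b^p to ensure |s| ≥ p. Also, the decomposition is wrong: with |xy| ≤ p, y cannot include b's when s starts with p a's.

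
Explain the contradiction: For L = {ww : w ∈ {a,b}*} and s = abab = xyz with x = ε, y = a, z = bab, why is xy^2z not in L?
xy²z = aabab ∉ L

Pumping with i = 2 replaces y = a by y² = aa:
- Original: s = xyz = abab; abab splits into halves ab · ab, which are equal, so it is in L (w = ab)
- Pumped: xy²z = ε · aa · bab = aabab
- aabab has odd length 5, so it cannot be written as ww and is not in L

The pumping lemma would require xy²z ∈ L, so this decomposition yields a contradiction.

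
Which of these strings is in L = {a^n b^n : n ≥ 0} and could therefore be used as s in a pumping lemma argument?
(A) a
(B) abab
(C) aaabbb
(C) aaabbb

The pumping lemma is applied to a string s that lies in L, so first check membership of each option:
- (A) a has 1 a's and 0 b's; 1 ≠ 0, so it is not in L ✗
- (B) abab has an a after a b, so it is not of the form a^n b^n and is not in L ✗
- (C) aaabbb = a^3 b^3 has equal counts (3 = 3), so it is in L ✓

Only (C) aaabbb is in L, so it is the only candidate that could play the role of s.
(In a complete proof one picks s in terms of the pumping length p so that |s| ≥ p is guaranteed; a fixed string like aaabbb illustrates the shape of such an s.)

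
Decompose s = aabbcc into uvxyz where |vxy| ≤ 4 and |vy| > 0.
u='a', v='a', x='bb', y='c', z='c'

For s = aabbcc with pumping length p = 4:

One valid decomposition:
- u = 'a'
- v = 'a'
- x = 'bb'
- y = 'c'
- z = 'c'

Verification:
- uvxyz = 'a' + 'a' + 'bb' + 'c' + 'c' = aabbcc ✓
- |vxy| = |'abbc'| = 4 ≤ 4 ✓
- |vy| = |'ac'| = 2 > 0 ✓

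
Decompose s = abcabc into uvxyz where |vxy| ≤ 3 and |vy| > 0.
u='ab', v='c', x='a', y='b', z='c'

For s = abcabc with pumping length p = 3:

One valid decomposition:
- u = 'ab'
- v = 'c'
- x = 'a'
- y = 'b'
- z = 'c'

Verification:
- uvxyz = 'ab' + 'c' + 'a' + 'b' + 'c' = abcabc ✓
- |vxy| = |'cab'| = 3 ≤ 3 ✓
- |vy| = |'cb'| = 2 > 0 ✓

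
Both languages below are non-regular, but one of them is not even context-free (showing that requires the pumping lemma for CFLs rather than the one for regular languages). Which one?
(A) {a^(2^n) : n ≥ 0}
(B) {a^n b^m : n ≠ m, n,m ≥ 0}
(A) {a^(2^n) : n ≥ 0}

(A) {a^(2^n) : n ≥ 0} requires the CFL pumping lemma.

- {a^n b^m : n ≠ m, n,m ≥ 0} is context-free (but not regular)
  • Can be shown non-regular with the regular pumping lemma
  • After pumping a's, we can make n = m

- {a^(2^n) : n ≥ 0} is NOT context-free
  • Requires the CFL pumping lemma to prove
  • Gaps between powers of 2 grow exponentially

The CFL pumping lemma is "stronger" in that it can prove non-membership
in the larger class of context-free languages.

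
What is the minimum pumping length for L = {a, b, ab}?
p = 3

For a finite language L, the pumping lemma holds vacuously if p > max|s| for s ∈ L.

The longest string in L = {a, b, ab} has length 2.
If p = 3, then no string s ∈ L has |s| ≥ p, so the condition is vacuously true.

The minimum pumping length is p = 3.

Why no smaller p works: for any p ≤ 2, the longest string s ∈ L has |s| = 2 ≥ p, so it would
have to be pumpable; but pumping up (i = 2, 3, ...) produces ever longer strings, which cannot all lie in the
finite language L. So the pumping property fails for every p ≤ 2.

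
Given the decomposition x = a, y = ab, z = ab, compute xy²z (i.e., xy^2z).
aababab

Given x = 'a', y = 'ab', z = 'ab' and i = 2:

xy^2z = x + y·y·...·y (2 times) + z
       = 'a' + 'ab'^2 + 'ab'
       = 'a' + 'abab' + 'ab'
       = 'aababab'

The pumped string is 'aababab' with length 7.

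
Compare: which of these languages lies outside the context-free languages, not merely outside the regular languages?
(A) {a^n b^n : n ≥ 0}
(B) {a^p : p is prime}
(B) {a^p : p is prime}

(B) {a^p : p is prime} requires the CFL pumping lemma.

- {a^n b^n : n ≥ 0} is context-free (but not regular)
  • Can be shown non-regular with the regular pumping lemma
  • After pumping, the number of a's and b's become unequal

- {a^p : p is prime} is NOT context-free
  • Requires the CFL pumping lemma to prove
  • The CFL pumping lemma also fails because prime gaps are unbounded

The CFL pumping lemma is "stronger" in that it can prove non-membership
in the larger class of context-free languages.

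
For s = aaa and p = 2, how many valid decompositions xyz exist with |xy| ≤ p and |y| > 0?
3

For s = 'aaa' with pumping length p = 2:

Constraints: |xy| ≤ 2, |y| > 0

Valid decompositions (|xy| ≤ p, |y| ≥ 1):
  • x='', y='a', z='aa'
  • x='a', y='a', z='a'
  • x='', y='aa', z='a'

Total count: 3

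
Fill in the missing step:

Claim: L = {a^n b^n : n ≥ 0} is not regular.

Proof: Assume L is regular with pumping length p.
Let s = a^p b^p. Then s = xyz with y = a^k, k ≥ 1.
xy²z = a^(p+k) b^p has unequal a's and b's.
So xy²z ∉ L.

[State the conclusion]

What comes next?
This contradicts the pumping lemma for regular languages,
which guarantees xy^i z ∈ L for all i ≥ 0.

Since our assumption that L is regular leads to a contradiction,
we conclude that L = {a^n b^n : n ≥ 0} is NOT regular. ∎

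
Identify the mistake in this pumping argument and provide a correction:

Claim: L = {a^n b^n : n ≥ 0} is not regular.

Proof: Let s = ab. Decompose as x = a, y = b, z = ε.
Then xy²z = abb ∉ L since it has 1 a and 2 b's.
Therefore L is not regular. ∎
Error: The string s = ab might be shorter than the pumping length p.

Correction: Choose s = a^p b^p to ensure |s| ≥ p. Also, the decomposition is wrong: with |xy| ≤ p, y cannot include b's when s starts with p a's.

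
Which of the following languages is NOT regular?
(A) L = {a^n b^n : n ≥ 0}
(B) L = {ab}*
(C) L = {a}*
(A) {a^n b^n : n ≥ 0}

(A) L = {a^n b^n : n ≥ 0} is NOT regular.

The pumping lemma can be used to prove this:
After pumping, the number of a's and b's become unequal

The other languages are regular because they can be recognized by finite automata.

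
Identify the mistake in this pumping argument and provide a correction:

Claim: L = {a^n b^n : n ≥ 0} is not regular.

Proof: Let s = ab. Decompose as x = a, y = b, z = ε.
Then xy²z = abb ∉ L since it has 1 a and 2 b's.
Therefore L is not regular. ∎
Error: The string s = ab might be shorter than the pumping length p.

Correction: Choose s = a^p b^p to ensure |s| ≥ p. Also, the decomposition is wrong: with |xy| ≤ p, y cannot include b's when s starts with p a's.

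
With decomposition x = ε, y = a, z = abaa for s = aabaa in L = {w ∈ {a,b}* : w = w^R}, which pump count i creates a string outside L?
i = 2

xy²z = ε · aa · abaa = aaabaa; aaabaa reversed is aabaaa ≠ aaabaa, so it is not a palindrome and is not in L.
(Other choices also work, e.g. i = 0, 3; only i = 1 is guaranteed to stay in L since xy¹z = s.)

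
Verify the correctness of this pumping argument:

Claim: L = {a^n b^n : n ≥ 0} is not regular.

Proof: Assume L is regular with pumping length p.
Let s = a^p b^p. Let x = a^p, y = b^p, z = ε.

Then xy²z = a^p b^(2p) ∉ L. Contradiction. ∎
The proof is INCORRECT.

Error: The decomposition violates |xy| ≤ p.
With x = a^p and y = b^p, we have |xy| = 2p > p.
The pumping lemma requires |xy| ≤ p, so y must be within the first p characters.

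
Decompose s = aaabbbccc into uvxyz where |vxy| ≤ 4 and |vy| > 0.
u='aa', v='a', x='bb', y='b', z='ccc'

For s = aaabbbccc with pumping length p = 4:

One valid decomposition:
- u = 'aa'
- v = 'a'
- x = 'bb'
- y = 'b'
- z = 'ccc'

Verification:
- uvxyz = 'aa' + 'a' + 'bb' + 'b' + 'ccc' = aaabbbccc ✓
- |vxy| = |'abbb'| = 4 ≤ 4 ✓
- |vy| = |'ab'| = 2 > 0 ✓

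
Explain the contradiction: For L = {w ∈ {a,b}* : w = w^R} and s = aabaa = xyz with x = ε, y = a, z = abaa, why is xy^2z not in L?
xy²z = aaabaa ∉ L

Pumping with i = 2 replaces y = a by y² = aa:
- Original: s = xyz = aabaa; aabaa reversed is aabaa, the same string, so it is a palindrome and is in L
- Pumped: xy²z = ε · aa · abaa = aaabaa
- aaabaa reversed is aabaaa ≠ aaabaa, so it is not a palindrome and is not in L

The pumping lemma would require xy²z ∈ L, so this decomposition yields a contradiction.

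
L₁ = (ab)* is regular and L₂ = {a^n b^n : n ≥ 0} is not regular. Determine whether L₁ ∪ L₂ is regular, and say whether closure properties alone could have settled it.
No — L₁ ∪ L₂ is not regular.

Let U = (ab)* ∪ {a^n b^n}. If U were regular, then U ∩ aa*bb* would be regular (closure under intersection with a regular language). But (ab)* ∩ aa*bb* = {ab} and {a^n b^n} ∩ aa*bb* = {a^n b^n : n ≥ 1}, so U ∩ aa*bb* = {a^n b^n : n ≥ 1}, which is not regular. Hence U is not regular.

Note that the bare facts "L₁ regular, L₂ non-regular" do not settle the question by themselves: the closure of regular languages under ∪, ∩, complement and difference applies only when BOTH operands are regular. With a non-regular operand the result can come out regular or non-regular depending on the specific languages, so one has to work out L₁ ∪ L₂ for this particular pair, as above.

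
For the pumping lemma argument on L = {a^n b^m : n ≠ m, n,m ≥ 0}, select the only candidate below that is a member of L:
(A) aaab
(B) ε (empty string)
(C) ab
(A) aaab

The pumping lemma is applied to a string s that lies in L, so first check membership of each option:
- (A) aaab = a^3 b^1 with 3 ≠ 1, so it is in L ✓
- (B) ε = a^0 b^0 has n = m = 0, so it is not in L ✗
- (C) ab = a^1 b^1 has n = m = 1, so it is not in L ✗

Only (A) aaab is in L, so it is the only candidate that could play the role of s.
(In a complete proof one picks s in terms of the pumping length p so that |s| ≥ p is guaranteed; a fixed string like aaab illustrates the shape of such an s.)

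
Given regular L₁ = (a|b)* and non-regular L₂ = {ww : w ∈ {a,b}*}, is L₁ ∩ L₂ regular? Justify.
No — L₁ ∩ L₂ is not regular.

(a|b)* is all strings over {a,b}, so L₁ ∩ L₂ = {ww : w ∈ {a,b}*} = L₂ itself, which is not regular (pump s = a^p b a^p b).

Note that the bare facts "L₁ regular, L₂ non-regular" do not settle the question by themselves: the closure of regular languages under ∪, ∩, complement and difference applies only when BOTH operands are regular. With a non-regular operand the result can come out regular or non-regular depending on the specific languages, so one has to work out L₁ ∩ L₂ for this particular pair, as above.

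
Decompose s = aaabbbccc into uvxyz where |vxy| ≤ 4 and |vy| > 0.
u='aa', v='a', x='bb', y='b', z='ccc'

For s = aaabbbccc with pumping length p = 4:

One valid decomposition:
- u = 'aa'
- v = 'a'
- x = 'bb'
- y = 'b'
- z = 'ccc'

Verification:
- uvxyz = 'aa' + 'a' + 'bb' + 'b' + 'ccc' = aaabbbccc ✓
- |vxy| = |'abbb'| = 4 ≤ 4 ✓
- |vy| = |'ab'| = 2 > 0 ✓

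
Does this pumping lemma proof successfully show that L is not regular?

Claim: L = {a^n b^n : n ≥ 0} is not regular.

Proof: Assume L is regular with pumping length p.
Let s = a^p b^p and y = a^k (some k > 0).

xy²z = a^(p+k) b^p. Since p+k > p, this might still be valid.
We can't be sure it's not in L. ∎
The proof is INCORRECT.

Error: The conclusion is wrong.
xy²z = a^(p+k) b^p is definitely NOT in L because the number of a's (p+k) ≠ number of b's (p).
The proof incorrectly doubts what is actually a valid contradiction.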